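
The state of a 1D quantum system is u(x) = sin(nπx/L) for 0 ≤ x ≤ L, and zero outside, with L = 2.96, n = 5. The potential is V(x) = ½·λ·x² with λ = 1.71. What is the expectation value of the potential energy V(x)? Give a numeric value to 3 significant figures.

⟨V⟩ = ∫ V(x)·|u|² dx / ∫|u|² dx.
With sin²θ = (1 − cos2θ)/2 on 0 ≤ x ≤ L: ∫sin²(nπx/L) dx = L/2, ∫x·sin²(nπx/L) dx = L²/4, ∫x²·sin²(nπx/L) dx = L³·(1/6 − 1/(4n²π²)); higher powers xᵏ the same way, integrating xᵏ·cos(2nπx/L) by parts.
State is unnormalized: ∫|u|² dx = 1.4800, and ∫u*·V(x)·u dx = 3.6732, so ⟨V⟩ = 3.6732 / 1.4800.
⟨V⟩ = 2.4819.

2.48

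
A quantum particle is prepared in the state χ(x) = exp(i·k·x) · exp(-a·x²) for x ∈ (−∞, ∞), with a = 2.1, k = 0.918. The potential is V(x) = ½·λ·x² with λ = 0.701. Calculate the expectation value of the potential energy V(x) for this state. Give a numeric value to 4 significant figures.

0.04173

⟨V⟩ = ∫ V(x)·|χ|² dx / ∫|χ|² dx.
Gaussian moments: ∫x^(2j)·e^(−2ax²) dx = (2j−1)!!/(4a)^j · √(π/(2a)), odd powers integrate to 0; here √(π/(2a)) = 0.86487.
State is unnormalized: ∫|χ|² dx = 0.86487, and ∫χ*·V(x)·χ dx = 0.036088, so ⟨V⟩ = 0.036088 / 0.86487.
⟨V⟩ = 0.041726.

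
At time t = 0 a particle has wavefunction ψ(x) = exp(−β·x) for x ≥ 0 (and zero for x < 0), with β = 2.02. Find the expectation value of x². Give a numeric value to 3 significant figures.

0.123

⟨x²⟩ = ∫ x²·|ψ|² dx / ∫|ψ|² dx (integrals over the domain).
Every integrand reduces to terms xʲ·e^(−2βx) on [0, ∞); use ∫₀^∞ xʲ·e^(−2βx) dx = j!/(2β)^(j+1).
State is unnormalized: ∫|ψ|² dx = 0.24752, and ∫ψ*·x²·ψ dx = 0.030331, so ⟨x²⟩ = 0.030331 / 0.24752.
⟨x²⟩ = 0.12254.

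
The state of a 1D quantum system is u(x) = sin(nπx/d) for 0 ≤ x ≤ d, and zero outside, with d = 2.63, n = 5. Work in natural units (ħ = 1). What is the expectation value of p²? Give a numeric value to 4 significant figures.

p² u = −ħ² d²u/dx²; ⟨p²⟩ = −ħ² ∫ u*·u'' dx / ∫|u|² dx.
d/dx sin(nπx/d) = (nπ/d)·cos(nπx/d) and d²/dx² sin(nπx/d) = −(nπ/d)²·sin(nπx/d); on 0 ≤ x ≤ d, ∫sin²(nπx/d) dx = d/2 and ∫sin(nπx/d)·cos(nπx/d) dx = 0.
State is unnormalized: ∫|u|² dx = 1.3150, and ∫u*·(−ħ² u'') dx = 46.909, so ⟨p²⟩ = 46.909 / 1.3150.
⟨p²⟩ = 35.672.

35.67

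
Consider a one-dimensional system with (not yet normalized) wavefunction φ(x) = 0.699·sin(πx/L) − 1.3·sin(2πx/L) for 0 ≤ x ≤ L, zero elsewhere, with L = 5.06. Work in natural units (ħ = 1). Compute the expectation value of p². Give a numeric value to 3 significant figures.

1.28

p² φ = −ħ² d²φ/dx²; ⟨p²⟩ = −ħ² ∫ φ*·φ'' dx / ∫|φ|² dx.
d²/dx² sin(jπx/L) = −(jπ/L)²·sin(jπx/L); on 0 ≤ x ≤ L, ∫sin²(jπx/L) dx = L/2 and ∫sin(jπx/L)·sin(lπx/L) dx = 0 for j ≠ l, so only diagonal terms survive in ∫|φ|² and ∫φ·φ″; ∫φ·φ′ dx = [φ²/2] between the walls = 0.
State is unnormalized: ∫|φ|² dx = 5.5119, and ∫φ*·(−ħ² φ'') dx = 7.0693, so ⟨p²⟩ = 7.0693 / 5.5119.
⟨p²⟩ = 1.2826.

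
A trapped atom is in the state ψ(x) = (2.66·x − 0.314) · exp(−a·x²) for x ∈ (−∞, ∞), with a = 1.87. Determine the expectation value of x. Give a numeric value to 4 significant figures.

⟨x⟩ = ∫ x·|ψ|² dx / ∫|ψ|² dx (integrals over the domain).
Expand each integrand as polynomial × e^(−2ax²) and use ∫x^(2j)·e^(−2ax²) dx = (2j−1)!!/(4a)^j · √(π/(2a)), odd powers → 0; here √(π/(2a)) = 0.91651.
State is unnormalized: ∫|ψ|² dx = 0.95733, and ∫ψ*·x·ψ dx = -0.20468, so ⟨x⟩ = -0.20468 / 0.95733.
⟨x⟩ = -0.21381.

-0.2138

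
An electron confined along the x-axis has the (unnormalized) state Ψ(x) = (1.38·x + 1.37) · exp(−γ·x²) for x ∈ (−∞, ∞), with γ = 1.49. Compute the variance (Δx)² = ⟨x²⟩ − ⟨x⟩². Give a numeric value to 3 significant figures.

0.133

Compute ⟨x⟩ and ⟨x²⟩ separately, then (Δx)² = ⟨x²⟩ − ⟨x⟩².
Expand each integrand as polynomial × e^(−2γx²) and use ∫x^(2j)·e^(−2γx²) dx = (2j−1)!!/(4γ)^j · √(π/(2γ)), odd powers → 0; here √(π/(2γ)) = 1.0268.
Normalization: ∫|Ψ|² dx = 2.2552.
⟨x⟩ = 0.28885 and ⟨x²⟩ = 0.21660.
(Δx)² = 0.21660 − (0.28885)² = 0.13317.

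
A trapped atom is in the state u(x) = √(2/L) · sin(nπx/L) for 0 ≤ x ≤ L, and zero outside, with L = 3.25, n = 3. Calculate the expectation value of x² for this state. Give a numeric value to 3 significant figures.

3.46

⟨x²⟩ = ∫ x²·|u|² dx (integrals over the domain).
With sin²θ = (1 − cos2θ)/2 on 0 ≤ x ≤ L: ∫sin²(nπx/L) dx = L/2, ∫x·sin²(nπx/L) dx = L²/4, ∫x²·sin²(nπx/L) dx = L³·(1/6 − 1/(4n²π²)); higher powers xᵏ the same way, integrating xᵏ·cos(2nπx/L) by parts.
⟨x²⟩ = 3.4614.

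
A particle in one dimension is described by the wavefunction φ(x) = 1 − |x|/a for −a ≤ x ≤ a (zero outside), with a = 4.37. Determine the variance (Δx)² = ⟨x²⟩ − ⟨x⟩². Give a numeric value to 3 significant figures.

Compute ⟨x⟩ and ⟨x²⟩ separately, then (Δx)² = ⟨x²⟩ − ⟨x⟩².
φ is even, so ∫ over [−a, a] = 2∫₀ᵃ with φ = 1 − x/a there: ∫₀ᵃ (1 − x/a)² dx = a/3, ∫₀ᵃ x²(1 − x/a)² dx = a³/30, ∫₀ᵃ x⁴(1 − x/a)² dx = a⁵/105.
Normalization: ∫|φ|² dx = 2.9133.
⟨x⟩ = 0.0000 and ⟨x²⟩ = 1.9097.
(Δx)² = 1.9097 − (0.0000)² = 1.9097.

1.91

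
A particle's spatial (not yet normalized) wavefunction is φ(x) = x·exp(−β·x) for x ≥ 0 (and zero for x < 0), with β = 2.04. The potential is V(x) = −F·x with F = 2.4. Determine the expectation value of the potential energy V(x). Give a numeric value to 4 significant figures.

-1.765

⟨V⟩ = ∫ V(x)·|φ|² dx / ∫|φ|² dx.
Every integrand reduces to terms xʲ·e^(−2βx) on [0, ∞); use ∫₀^∞ xʲ·e^(−2βx) dx = j!/(2β)^(j+1).
State is unnormalized: ∫|φ|² dx = 0.029448, and ∫φ*·V(x)·φ dx = -0.051966, so ⟨V⟩ = -0.051966 / 0.029448.
⟨V⟩ = -1.7647.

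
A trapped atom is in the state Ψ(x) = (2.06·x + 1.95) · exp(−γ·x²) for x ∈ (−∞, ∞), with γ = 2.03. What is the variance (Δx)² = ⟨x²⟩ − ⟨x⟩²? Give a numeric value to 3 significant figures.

0.101

Compute ⟨x⟩ and ⟨x²⟩ separately, then (Δx)² = ⟨x²⟩ − ⟨x⟩².
Expand each integrand as polynomial × e^(−2γx²) and use ∫x^(2j)·e^(−2γx²) dx = (2j−1)!!/(4γ)^j · √(π/(2γ)), odd powers → 0; here √(π/(2γ)) = 0.87965.
Normalization: ∫|Ψ|² dx = 3.8046.
⟨x⟩ = 0.22876 and ⟨x²⟩ = 0.15291.
(Δx)² = 0.15291 − (0.22876)² = 0.10058.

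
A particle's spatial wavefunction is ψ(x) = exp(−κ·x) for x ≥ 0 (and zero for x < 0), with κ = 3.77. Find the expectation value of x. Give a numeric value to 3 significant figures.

⟨x⟩ = ∫ x·|ψ|² dx / ∫|ψ|² dx (integrals over the domain).
Every integrand reduces to terms xʲ·e^(−2κx) on [0, ∞); use ∫₀^∞ xʲ·e^(−2κx) dx = j!/(2κ)^(j+1).
State is unnormalized: ∫|ψ|² dx = 0.13263, and ∫ψ*·x·ψ dx = 0.017590, so ⟨x⟩ = 0.017590 / 0.13263.
⟨x⟩ = 0.13263.

0.133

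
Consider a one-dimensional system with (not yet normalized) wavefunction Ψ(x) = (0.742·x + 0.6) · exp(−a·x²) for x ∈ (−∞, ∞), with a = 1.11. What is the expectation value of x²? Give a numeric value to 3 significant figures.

⟨x²⟩ = ∫ x²·|Ψ|² dx / ∫|Ψ|² dx (integrals over the domain).
Expand each integrand as polynomial × e^(−2ax²) and use ∫x^(2j)·e^(−2ax²) dx = (2j−1)!!/(4a)^j · √(π/(2a)), odd powers → 0; here √(π/(2a)) = 1.1896.
State is unnormalized: ∫|Ψ|² dx = 0.57576, and ∫Ψ*·x²·Ψ dx = 0.19612, so ⟨x²⟩ = 0.19612 / 0.57576.
⟨x²⟩ = 0.34063.

0.341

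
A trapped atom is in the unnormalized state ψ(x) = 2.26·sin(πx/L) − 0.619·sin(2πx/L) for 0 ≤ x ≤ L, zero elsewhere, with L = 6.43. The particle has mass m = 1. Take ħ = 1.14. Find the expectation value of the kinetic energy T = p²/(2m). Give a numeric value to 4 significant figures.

0.1876

T = −(ħ²/2m) d²/dx², so ⟨T⟩ = −(ħ²/2m) ∫ ψ*·ψ'' dx / ∫|ψ|² dx; with m = 1.
d²/dx² sin(jπx/L) = −(jπ/L)²·sin(jπx/L); on 0 ≤ x ≤ L, ∫sin²(jπx/L) dx = L/2 and ∫sin(jπx/L)·sin(lπx/L) dx = 0 for j ≠ l, so only diagonal terms survive in ∫|ψ|² and ∫ψ·ψ″; ∫ψ·ψ′ dx = [ψ²/2] between the walls = 0.
State is unnormalized: ∫|ψ|² dx = 17.653, and ∫ψ*·(−ħ²/2m · ψ'') dx = 3.3115, so ⟨T⟩ = 3.3115 / 17.653.
⟨T⟩ = 0.18759.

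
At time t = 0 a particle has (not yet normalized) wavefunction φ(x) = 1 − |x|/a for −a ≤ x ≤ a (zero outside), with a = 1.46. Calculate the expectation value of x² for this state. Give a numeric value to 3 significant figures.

0.213

⟨x²⟩ = ∫ x²·|φ|² dx / ∫|φ|² dx (integrals over the domain).
φ is even, so ∫ over [−a, a] = 2∫₀ᵃ with φ = 1 − x/a there: ∫₀ᵃ (1 − x/a)² dx = a/3, ∫₀ᵃ x²(1 − x/a)² dx = a³/30, ∫₀ᵃ x⁴(1 − x/a)² dx = a⁵/105.
State is unnormalized: ∫|φ|² dx = 0.97333, and ∫φ*·x²·φ dx = 0.20748, so ⟨x²⟩ = 0.20748 / 0.97333.
⟨x²⟩ = 0.21316.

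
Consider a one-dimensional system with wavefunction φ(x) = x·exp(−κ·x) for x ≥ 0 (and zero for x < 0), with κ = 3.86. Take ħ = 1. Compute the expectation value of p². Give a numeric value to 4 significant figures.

p² φ = −ħ² d²φ/dx²; ⟨p²⟩ = −ħ² ∫ φ*·φ'' dx / ∫|φ|² dx.
Differentiate x·exp(−κ·x) with the product rule; every integrand then reduces to terms xʲ·e^(−2κx) on [0, ∞), with ∫₀^∞ xʲ·e^(−2κx) dx = j!/(2κ)^(j+1).
State is unnormalized: ∫|φ|² dx = 0.0043469, and ∫φ*·(−ħ² φ'') dx = 0.064767, so ⟨p²⟩ = 0.064767 / 0.0043469.
⟨p²⟩ = 14.900.

14.90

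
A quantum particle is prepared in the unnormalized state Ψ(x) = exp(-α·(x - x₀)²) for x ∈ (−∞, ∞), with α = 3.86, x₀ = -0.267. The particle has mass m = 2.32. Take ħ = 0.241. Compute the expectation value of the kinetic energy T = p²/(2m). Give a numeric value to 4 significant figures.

T = −(ħ²/2m) d²/dx², so ⟨T⟩ = −(ħ²/2m) ∫ Ψ*·Ψ'' dx / ∫|Ψ|² dx; with m = 2.32.
Gaussian moments (u = x − x₀): ∫u^(2j)·e^(−2αu²) du = (2j−1)!!/(4α)^j · √(π/(2α)), odd powers integrate to 0; here √(π/(2α)) = 0.63792. Derivatives: d/dx e^(−αu²) = −2αu·e^(−αu²), d²/dx² e^(−αu²) = (4α²u² − 2α)·e^(−αu²).
State is unnormalized: ∫|Ψ|² dx = 0.63792, and ∫Ψ*·(−ħ²/2m · Ψ'') dx = 0.030823, so ⟨T⟩ = 0.030823 / 0.63792.
⟨T⟩ = 0.048317.

0.04832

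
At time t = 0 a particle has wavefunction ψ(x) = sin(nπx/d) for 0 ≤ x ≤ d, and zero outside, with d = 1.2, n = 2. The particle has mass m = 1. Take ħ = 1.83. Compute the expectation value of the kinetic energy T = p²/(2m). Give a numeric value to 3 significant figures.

45.9

T = −(ħ²/2m) d²/dx², so ⟨T⟩ = −(ħ²/2m) ∫ ψ*·ψ'' dx / ∫|ψ|² dx; with m = 1.
d/dx sin(nπx/d) = (nπ/d)·cos(nπx/d) and d²/dx² sin(nπx/d) = −(nπ/d)²·sin(nπx/d); on 0 ≤ x ≤ d, ∫sin²(nπx/d) dx = d/2 and ∫sin(nπx/d)·cos(nπx/d) dx = 0.
State is unnormalized: ∫|ψ|² dx = 0.60000, and ∫ψ*·(−ħ²/2m · ψ'') dx = 27.544, so ⟨T⟩ = 27.544 / 0.60000.
⟨T⟩ = 45.906.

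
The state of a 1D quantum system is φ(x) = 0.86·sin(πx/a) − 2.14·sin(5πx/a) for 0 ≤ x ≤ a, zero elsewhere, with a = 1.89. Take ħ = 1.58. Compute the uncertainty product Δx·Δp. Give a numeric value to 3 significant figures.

Δx = √(⟨x²⟩−⟨x⟩²), Δp = √(⟨p²⟩−⟨p⟩²).
On 0 ≤ x ≤ a (j ≠ l): ∫sin²(jπx/a) dx = a/2, ∫sin(jπx/a)·sin(lπx/a) dx = 0; diagonal moments ∫x·sin²(jπx/a) dx = a²/4, ∫x²·sin²(jπx/a) dx = a³·(1/6 − 1/(4j²π²)); cross terms ∫x·sin(jπx/a)·sin(lπx/a) dx = 0 for j + l even and −4jla²/(π²(j² − l²)²) for j + l odd, ∫x²·sin(jπx/a)·sin(lπx/a) dx = (−1)^(j+l)·4jla³/(π²(j² − l²)²); higher powers the same way via product-to-sum and parts. d²/dx² sin(jπx/a) = −(jπ/a)²·sin(jπx/a); on 0 ≤ x ≤ a, ∫sin²(jπx/a) dx = a/2 and ∫sin(jπx/a)·sin(lπx/a) dx = 0 for j ≠ l, so only diagonal terms survive in ∫|φ|² and ∫φ·φ″; ∫φ·φ′ dx = [φ²/2] between the walls = 0.
Normalization: ∫|φ|² dx = 5.0266.
⟨x⟩ = 0.94500, ⟨x²⟩ = 1.1419 ⇒ Δx = 0.49889.
⟨p⟩ = 0.0000, ⟨p²⟩ = 149.42 ⇒ Δp = 12.224.
Δx·Δp = 6.0983.

6.10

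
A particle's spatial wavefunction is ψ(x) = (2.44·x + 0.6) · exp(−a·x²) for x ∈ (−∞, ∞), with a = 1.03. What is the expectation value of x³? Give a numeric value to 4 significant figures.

⟨x³⟩ = ∫ x³·|ψ|² dx / ∫|ψ|² dx (integrals over the domain).
Expand each integrand as polynomial × e^(−2ax²) and use ∫x^(2j)·e^(−2ax²) dx = (2j−1)!!/(4a)^j · √(π/(2a)), odd powers → 0; here √(π/(2a)) = 1.2349.
State is unnormalized: ∫|ψ|² dx = 2.2291, and ∫ψ*·x³·ψ dx = 0.63906, so ⟨x³⟩ = 0.63906 / 2.2291.
⟨x³⟩ = 0.28669.

0.2867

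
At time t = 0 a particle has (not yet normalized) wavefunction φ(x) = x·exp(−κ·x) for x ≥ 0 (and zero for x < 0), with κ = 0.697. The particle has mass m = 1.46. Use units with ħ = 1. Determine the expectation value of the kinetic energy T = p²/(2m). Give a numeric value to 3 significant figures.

T = −(ħ²/2m) d²/dx², so ⟨T⟩ = −(ħ²/2m) ∫ φ*·φ'' dx / ∫|φ|² dx; with m = 1.46.
Differentiate x·exp(−κ·x) with the product rule; every integrand then reduces to terms xʲ·e^(−2κx) on [0, ∞), with ∫₀^∞ xʲ·e^(−2κx) dx = j!/(2κ)^(j+1).
State is unnormalized: ∫|φ|² dx = 0.73831, and ∫φ*·(−ħ²/2m · φ'') dx = 0.12284, so ⟨T⟩ = 0.12284 / 0.73831.
⟨T⟩ = 0.16637.

0.166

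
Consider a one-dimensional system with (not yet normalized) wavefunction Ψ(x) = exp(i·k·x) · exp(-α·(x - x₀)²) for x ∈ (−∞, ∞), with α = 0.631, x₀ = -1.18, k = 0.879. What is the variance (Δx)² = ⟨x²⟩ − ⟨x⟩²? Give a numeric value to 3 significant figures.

Compute ⟨x⟩ and ⟨x²⟩ separately, then (Δx)² = ⟨x²⟩ − ⟨x⟩².
Gaussian moments (u = x − x₀): ∫u^(2j)·e^(−2αu²) du = (2j−1)!!/(4α)^j · √(π/(2α)), odd powers integrate to 0; here √(π/(2α)) = 1.5778.
Normalization: ∫|Ψ|² dx = 1.5778.
⟨x⟩ = -1.1800 and ⟨x²⟩ = 1.7886.
(Δx)² = 1.7886 − (-1.1800)² = 0.39620.

0.396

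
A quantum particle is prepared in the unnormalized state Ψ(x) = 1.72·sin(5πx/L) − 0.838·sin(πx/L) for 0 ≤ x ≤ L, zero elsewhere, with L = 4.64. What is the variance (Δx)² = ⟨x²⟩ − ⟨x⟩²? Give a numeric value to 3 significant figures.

1.43

Compute ⟨x⟩ and ⟨x²⟩ separately, then (Δx)² = ⟨x²⟩ − ⟨x⟩².
On 0 ≤ x ≤ L (j ≠ l): ∫sin²(jπx/L) dx = L/2, ∫sin(jπx/L)·sin(lπx/L) dx = 0; diagonal moments ∫x·sin²(jπx/L) dx = L²/4, ∫x²·sin²(jπx/L) dx = L³·(1/6 − 1/(4j²π²)); cross terms ∫x·sin(jπx/L)·sin(lπx/L) dx = 0 for j + l even and −4jlL²/(π²(j² − l²)²) for j + l odd, ∫x²·sin(jπx/L)·sin(lπx/L) dx = (−1)^(j+l)·4jlL³/(π²(j² − l²)²); higher powers the same way via product-to-sum and parts.
Normalization: ∫|Ψ|² dx = 8.4927.
⟨x⟩ = 2.3200 and ⟨x²⟩ = 6.8127.
(Δx)² = 6.8127 − (2.3200)² = 1.4303.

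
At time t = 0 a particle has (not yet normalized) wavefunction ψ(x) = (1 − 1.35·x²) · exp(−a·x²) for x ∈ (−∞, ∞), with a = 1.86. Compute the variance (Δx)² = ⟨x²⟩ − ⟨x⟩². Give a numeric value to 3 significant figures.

0.0740

Compute ⟨x⟩ and ⟨x²⟩ separately, then (Δx)² = ⟨x²⟩ − ⟨x⟩².
Expand each integrand as polynomial × e^(−2ax²) and use ∫x^(2j)·e^(−2ax²) dx = (2j−1)!!/(4a)^j · √(π/(2a)), odd powers → 0; here √(π/(2a)) = 0.91897.
Normalization: ∫|ψ|² dx = 0.67625.
⟨x⟩ = 0.0000 and ⟨x²⟩ = 0.074004.
(Δx)² = 0.074004 − (0.0000)² = 0.074004.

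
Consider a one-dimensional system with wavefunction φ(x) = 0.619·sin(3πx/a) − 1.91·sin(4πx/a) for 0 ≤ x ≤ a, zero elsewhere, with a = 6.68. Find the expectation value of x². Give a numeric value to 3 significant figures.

⟨x²⟩ = ∫ x²·|φ|² dx / ∫|φ|² dx (integrals over the domain).
On 0 ≤ x ≤ a (j ≠ l): ∫sin²(jπx/a) dx = a/2, ∫sin(jπx/a)·sin(lπx/a) dx = 0; diagonal moments ∫x·sin²(jπx/a) dx = a²/4, ∫x²·sin²(jπx/a) dx = a³·(1/6 − 1/(4j²π²)); cross terms ∫x·sin(jπx/a)·sin(lπx/a) dx = 0 for j + l even and −4jla²/(π²(j² − l²)²) for j + l odd, ∫x²·sin(jπx/a)·sin(lπx/a) dx = (−1)^(j+l)·4jla³/(π²(j² − l²)²); higher powers the same way via product-to-sum and parts.
State is unnormalized: ∫|φ|² dx = 13.464, and ∫φ*·x²·φ dx = 268.19, so ⟨x²⟩ = 268.19 / 13.464.
⟨x²⟩ = 19.918.

19.9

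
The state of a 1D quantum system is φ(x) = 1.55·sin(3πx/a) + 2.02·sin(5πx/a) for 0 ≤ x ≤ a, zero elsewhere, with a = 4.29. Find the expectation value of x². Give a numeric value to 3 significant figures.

6.92

⟨x²⟩ = ∫ x²·|φ|² dx / ∫|φ|² dx (integrals over the domain).
On 0 ≤ x ≤ a (j ≠ l): ∫sin²(jπx/a) dx = a/2, ∫sin(jπx/a)·sin(lπx/a) dx = 0; diagonal moments ∫x·sin²(jπx/a) dx = a²/4, ∫x²·sin²(jπx/a) dx = a³·(1/6 − 1/(4j²π²)); cross terms ∫x·sin(jπx/a)·sin(lπx/a) dx = 0 for j + l even and −4jla²/(π²(j² − l²)²) for j + l odd, ∫x²·sin(jπx/a)·sin(lπx/a) dx = (−1)^(j+l)·4jla³/(π²(j² − l²)²); higher powers the same way via product-to-sum and parts.
State is unnormalized: ∫|φ|² dx = 13.906, and ∫φ*·x²·φ dx = 96.189, so ⟨x²⟩ = 96.189 / 13.906.
⟨x²⟩ = 6.9171.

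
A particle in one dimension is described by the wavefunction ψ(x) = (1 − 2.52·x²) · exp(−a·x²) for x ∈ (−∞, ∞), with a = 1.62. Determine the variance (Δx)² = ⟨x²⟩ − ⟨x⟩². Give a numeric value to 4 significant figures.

Compute ⟨x⟩ and ⟨x²⟩ separately, then (Δx)² = ⟨x²⟩ − ⟨x⟩².
Expand each integrand as polynomial × e^(−2ax²) and use ∫x^(2j)·e^(−2ax²) dx = (2j−1)!!/(4a)^j · √(π/(2a)), odd powers → 0; here √(π/(2a)) = 0.98470.
Normalization: ∫|ψ|² dx = 0.66558.
⟨x⟩ = 0.0000 and ⟨x²⟩ = 0.21351.
(Δx)² = 0.21351 − (0.0000)² = 0.21351.

0.2135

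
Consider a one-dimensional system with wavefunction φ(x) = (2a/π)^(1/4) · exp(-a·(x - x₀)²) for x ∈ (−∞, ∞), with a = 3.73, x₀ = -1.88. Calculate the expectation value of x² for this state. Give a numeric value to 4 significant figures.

⟨x²⟩ = ∫ x²·|φ|² dx (integrals over the domain).
Gaussian moments (u = x − x₀): ∫u^(2j)·e^(−2au²) du = (2j−1)!!/(4a)^j · √(π/(2a)), odd powers integrate to 0; here √(π/(2a)) = 0.64894.
⟨x²⟩ = 3.6014.

3.601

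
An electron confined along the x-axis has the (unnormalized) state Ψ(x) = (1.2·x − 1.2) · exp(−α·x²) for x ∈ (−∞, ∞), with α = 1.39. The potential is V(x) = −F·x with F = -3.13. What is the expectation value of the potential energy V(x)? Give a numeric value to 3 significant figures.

⟨V⟩ = ∫ V(x)·|Ψ|² dx / ∫|Ψ|² dx.
Expand each integrand as polynomial × e^(−2αx²) and use ∫x^(2j)·e^(−2αx²) dx = (2j−1)!!/(4α)^j · √(π/(2α)), odd powers → 0; here √(π/(2α)) = 1.0630.
State is unnormalized: ∫|Ψ|² dx = 1.8061, and ∫Ψ*·V(x)·Ψ dx = -1.7235, so ⟨V⟩ = -1.7235 / 1.8061.
⟨V⟩ = -0.95427.

-0.954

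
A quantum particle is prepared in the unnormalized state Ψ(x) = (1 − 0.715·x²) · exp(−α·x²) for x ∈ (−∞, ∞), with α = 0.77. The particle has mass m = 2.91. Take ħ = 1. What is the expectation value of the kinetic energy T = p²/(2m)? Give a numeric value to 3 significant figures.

T = −(ħ²/2m) d²/dx², so ⟨T⟩ = −(ħ²/2m) ∫ Ψ*·Ψ'' dx / ∫|Ψ|² dx; with m = 2.91.
Expand each integrand as polynomial × e^(−2αx²) and use ∫x^(2j)·e^(−2αx²) dx = (2j−1)!!/(4α)^j · √(π/(2α)), odd powers → 0; here √(π/(2α)) = 1.4283. Differentiate with the product rule, d/dx e^(−αx²) = −2αx·e^(−αx²).
State is unnormalized: ∫|Ψ|² dx = 0.99606, and ∫Ψ*·(−ħ²/2m · Ψ'') dx = 0.34798, so ⟨T⟩ = 0.34798 / 0.99606.
⟨T⟩ = 0.34936.

0.349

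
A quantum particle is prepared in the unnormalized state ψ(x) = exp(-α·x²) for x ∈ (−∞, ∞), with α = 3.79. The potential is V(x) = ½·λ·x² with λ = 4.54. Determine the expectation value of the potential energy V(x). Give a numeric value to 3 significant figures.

⟨V⟩ = ∫ V(x)·|ψ|² dx / ∫|ψ|² dx.
Gaussian moments: ∫x^(2j)·e^(−2αx²) dx = (2j−1)!!/(4α)^j · √(π/(2α)), odd powers integrate to 0; here √(π/(2α)) = 0.64378.
State is unnormalized: ∫|ψ|² dx = 0.64378, and ∫ψ*·V(x)·ψ dx = 0.096398, so ⟨V⟩ = 0.096398 / 0.64378.
⟨V⟩ = 0.14974.

0.150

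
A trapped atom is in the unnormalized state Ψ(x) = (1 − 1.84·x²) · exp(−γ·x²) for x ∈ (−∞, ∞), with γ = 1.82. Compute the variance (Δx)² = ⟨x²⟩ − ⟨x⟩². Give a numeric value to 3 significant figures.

Compute ⟨x⟩ and ⟨x²⟩ separately, then (Δx)² = ⟨x²⟩ − ⟨x⟩².
Expand each integrand as polynomial × e^(−2γx²) and use ∫x^(2j)·e^(−2γx²) dx = (2j−1)!!/(4γ)^j · √(π/(2γ)), odd powers → 0; here √(π/(2γ)) = 0.92902.
Normalization: ∫|Ψ|² dx = 0.63744.
⟨x⟩ = 0.0000 and ⟨x²⟩ = 0.088432.
(Δx)² = 0.088432 − (0.0000)² = 0.088432.

0.0884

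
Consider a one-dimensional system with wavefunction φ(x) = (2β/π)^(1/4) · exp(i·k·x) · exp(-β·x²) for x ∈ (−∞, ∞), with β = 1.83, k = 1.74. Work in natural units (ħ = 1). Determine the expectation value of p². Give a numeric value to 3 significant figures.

4.86

p² φ = −ħ² d²φ/dx²; ⟨p²⟩ = −ħ² ∫ φ*·φ'' dx.
Gaussian moments: ∫x^(2j)·e^(−2βx²) dx = (2j−1)!!/(4β)^j · √(π/(2β)), odd powers integrate to 0; here √(π/(2β)) = 0.92648. Derivatives: φ′ = (ik − 2βx)·φ, φ″ = ((ik − 2βx)² − 2β)·φ; the odd-in-x pieces drop out.
⟨p²⟩ = 4.8576.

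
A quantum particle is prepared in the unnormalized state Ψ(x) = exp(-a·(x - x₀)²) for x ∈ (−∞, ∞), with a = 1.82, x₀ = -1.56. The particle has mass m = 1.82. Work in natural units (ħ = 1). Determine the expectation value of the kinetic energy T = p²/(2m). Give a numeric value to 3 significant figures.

0.500

T = −(ħ²/2m) d²/dx², so ⟨T⟩ = −(ħ²/2m) ∫ Ψ*·Ψ'' dx / ∫|Ψ|² dx; with m = 1.82.
Gaussian moments (u = x − x₀): ∫u^(2j)·e^(−2au²) du = (2j−1)!!/(4a)^j · √(π/(2a)), odd powers integrate to 0; here √(π/(2a)) = 0.92902. Derivatives: d/dx e^(−au²) = −2au·e^(−au²), d²/dx² e^(−au²) = (4a²u² − 2a)·e^(−au²).
State is unnormalized: ∫|Ψ|² dx = 0.92902, and ∫Ψ*·(−ħ²/2m · Ψ'') dx = 0.46451, so ⟨T⟩ = 0.46451 / 0.92902.
⟨T⟩ = 0.50000.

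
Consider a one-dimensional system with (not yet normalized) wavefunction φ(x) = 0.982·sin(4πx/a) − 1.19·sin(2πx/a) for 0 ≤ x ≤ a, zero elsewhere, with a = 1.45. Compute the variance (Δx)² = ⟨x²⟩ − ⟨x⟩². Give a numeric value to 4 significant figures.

0.06371

Compute ⟨x⟩ and ⟨x²⟩ separately, then (Δx)² = ⟨x²⟩ − ⟨x⟩².
On 0 ≤ x ≤ a (j ≠ l): ∫sin²(jπx/a) dx = a/2, ∫sin(jπx/a)·sin(lπx/a) dx = 0; diagonal moments ∫x·sin²(jπx/a) dx = a²/4, ∫x²·sin²(jπx/a) dx = a³·(1/6 − 1/(4j²π²)); cross terms ∫x·sin(jπx/a)·sin(lπx/a) dx = 0 for j + l even and −4jla²/(π²(j² − l²)²) for j + l odd, ∫x²·sin(jπx/a)·sin(lπx/a) dx = (−1)^(j+l)·4jla³/(π²(j² − l²)²); higher powers the same way via product-to-sum and parts.
Normalization: ∫|φ|² dx = 1.7258.
⟨x⟩ = 0.72500 and ⟨x²⟩ = 0.58934.
(Δx)² = 0.58934 − (0.72500)² = 0.063712.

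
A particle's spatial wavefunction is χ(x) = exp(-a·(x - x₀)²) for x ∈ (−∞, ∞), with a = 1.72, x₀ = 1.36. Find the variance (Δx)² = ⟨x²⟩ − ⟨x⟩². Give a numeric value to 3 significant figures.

0.145

Compute ⟨x⟩ and ⟨x²⟩ separately, then (Δx)² = ⟨x²⟩ − ⟨x⟩².
Gaussian moments (u = x − x₀): ∫u^(2j)·e^(−2au²) du = (2j−1)!!/(4a)^j · √(π/(2a)), odd powers integrate to 0; here √(π/(2a)) = 0.95564.
Normalization: ∫|χ|² dx = 0.95564.
⟨x⟩ = 1.3600 and ⟨x²⟩ = 1.9949.
(Δx)² = 1.9949 − (1.3600)² = 0.14535.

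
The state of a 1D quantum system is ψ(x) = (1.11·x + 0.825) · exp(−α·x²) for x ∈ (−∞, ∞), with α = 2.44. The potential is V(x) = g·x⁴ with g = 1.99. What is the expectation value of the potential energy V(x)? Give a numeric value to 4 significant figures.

0.1019

⟨V⟩ = ∫ V(x)·|ψ|² dx / ∫|ψ|² dx.
Expand each integrand as polynomial × e^(−2αx²) and use ∫x^(2j)·e^(−2αx²) dx = (2j−1)!!/(4α)^j · √(π/(2α)), odd powers → 0; here √(π/(2α)) = 0.80235.
State is unnormalized: ∫|ψ|² dx = 0.64739, and ∫ψ*·V(x)·ψ dx = 0.065965, so ⟨V⟩ = 0.065965 / 0.64739.
⟨V⟩ = 0.10189.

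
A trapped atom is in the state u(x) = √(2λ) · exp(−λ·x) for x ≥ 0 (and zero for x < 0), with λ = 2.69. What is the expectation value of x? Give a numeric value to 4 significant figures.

0.1859

⟨x⟩ = ∫ x·|u|² dx (integrals over the domain).
Every integrand reduces to terms xʲ·e^(−2λx) on [0, ∞); use ∫₀^∞ xʲ·e^(−2λx) dx = j!/(2λ)^(j+1).
⟨x⟩ = 0.18587.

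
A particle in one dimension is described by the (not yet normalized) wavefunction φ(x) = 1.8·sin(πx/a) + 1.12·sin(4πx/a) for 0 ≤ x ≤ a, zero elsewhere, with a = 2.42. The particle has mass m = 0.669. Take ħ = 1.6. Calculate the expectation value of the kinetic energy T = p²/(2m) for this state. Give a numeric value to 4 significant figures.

16.72

T = −(ħ²/2m) d²/dx², so ⟨T⟩ = −(ħ²/2m) ∫ φ*·φ'' dx / ∫|φ|² dx; with m = 0.669.
d²/dx² sin(jπx/a) = −(jπ/a)²·sin(jπx/a); on 0 ≤ x ≤ a, ∫sin²(jπx/a) dx = a/2 and ∫sin(jπx/a)·sin(lπx/a) dx = 0 for j ≠ l, so only diagonal terms survive in ∫|φ|² and ∫φ·φ″; ∫φ·φ′ dx = [φ²/2] between the walls = 0.
State is unnormalized: ∫|φ|² dx = 5.4382, and ∫φ*·(−ħ²/2m · φ'') dx = 90.947, so ⟨T⟩ = 90.947 / 5.4382.
⟨T⟩ = 16.724.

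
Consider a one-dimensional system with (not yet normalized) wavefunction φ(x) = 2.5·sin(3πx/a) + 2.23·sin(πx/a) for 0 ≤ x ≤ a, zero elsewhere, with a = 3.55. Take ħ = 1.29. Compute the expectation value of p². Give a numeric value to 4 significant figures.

p² φ = −ħ² d²φ/dx²; ⟨p²⟩ = −ħ² ∫ φ*·φ'' dx / ∫|φ|² dx.
d²/dx² sin(jπx/a) = −(jπ/a)²·sin(jπx/a); on 0 ≤ x ≤ a, ∫sin²(jπx/a) dx = a/2 and ∫sin(jπx/a)·sin(lπx/a) dx = 0 for j ≠ l, so only diagonal terms survive in ∫|φ|² and ∫φ·φ″; ∫φ·φ′ dx = [φ²/2] between the walls = 0.
State is unnormalized: ∫|φ|² dx = 19.921, and ∫φ*·(−ħ² φ'') dx = 141.62, so ⟨p²⟩ = 141.62 / 19.921.
⟨p²⟩ = 7.1094.

7.109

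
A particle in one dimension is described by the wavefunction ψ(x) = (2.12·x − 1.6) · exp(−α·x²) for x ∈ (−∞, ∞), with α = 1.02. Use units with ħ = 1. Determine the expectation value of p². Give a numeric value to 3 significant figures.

1.63

p² ψ = −ħ² d²ψ/dx²; ⟨p²⟩ = −ħ² ∫ ψ*·ψ'' dx / ∫|ψ|² dx.
Expand each integrand as polynomial × e^(−2αx²) and use ∫x^(2j)·e^(−2αx²) dx = (2j−1)!!/(4α)^j · √(π/(2α)), odd powers → 0; here √(π/(2α)) = 1.2410. Differentiate with the product rule, d/dx e^(−αx²) = −2αx·e^(−αx²).
State is unnormalized: ∫|ψ|² dx = 4.5439, and ∫ψ*·(−ħ² ψ'') dx = 7.4235, so ⟨p²⟩ = 7.4235 / 4.5439.
⟨p²⟩ = 1.6337.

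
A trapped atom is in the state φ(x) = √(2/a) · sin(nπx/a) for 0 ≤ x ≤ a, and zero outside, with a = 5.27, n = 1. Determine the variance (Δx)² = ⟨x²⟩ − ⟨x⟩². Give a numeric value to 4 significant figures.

0.9074

Compute ⟨x⟩ and ⟨x²⟩ separately, then (Δx)² = ⟨x²⟩ − ⟨x⟩².
With sin²θ = (1 − cos2θ)/2 on 0 ≤ x ≤ a: ∫sin²(nπx/a) dx = a/2, ∫x·sin²(nπx/a) dx = a²/4, ∫x²·sin²(nπx/a) dx = a³·(1/6 − 1/(4n²π²)); higher powers xᵏ the same way, integrating xᵏ·cos(2nπx/a) by parts.
⟨x⟩ = 2.6350 and ⟨x²⟩ = 7.8506.
(Δx)² = 7.8506 − (2.6350)² = 0.90742.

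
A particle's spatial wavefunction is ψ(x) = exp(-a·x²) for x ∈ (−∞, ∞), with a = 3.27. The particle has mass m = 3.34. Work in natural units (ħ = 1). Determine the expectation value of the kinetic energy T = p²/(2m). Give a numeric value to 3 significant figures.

T = −(ħ²/2m) d²/dx², so ⟨T⟩ = −(ħ²/2m) ∫ ψ*·ψ'' dx / ∫|ψ|² dx; with m = 3.34.
Gaussian moments: ∫x^(2j)·e^(−2ax²) dx = (2j−1)!!/(4a)^j · √(π/(2a)), odd powers integrate to 0; here √(π/(2a)) = 0.69308. Derivatives: d/dx e^(−ax²) = −2ax·e^(−ax²), d²/dx² e^(−ax²) = (4a²x² − 2a)·e^(−ax²).
State is unnormalized: ∫|ψ|² dx = 0.69308, and ∫ψ*·(−ħ²/2m · ψ'') dx = 0.33928, so ⟨T⟩ = 0.33928 / 0.69308.
⟨T⟩ = 0.48952.

0.490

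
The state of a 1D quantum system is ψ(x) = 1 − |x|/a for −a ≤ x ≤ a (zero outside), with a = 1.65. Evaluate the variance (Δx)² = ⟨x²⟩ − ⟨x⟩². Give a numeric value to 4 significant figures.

0.2723

Compute ⟨x⟩ and ⟨x²⟩ separately, then (Δx)² = ⟨x²⟩ − ⟨x⟩².
ψ is even, so ∫ over [−a, a] = 2∫₀ᵃ with ψ = 1 − x/a there: ∫₀ᵃ (1 − x/a)² dx = a/3, ∫₀ᵃ x²(1 − x/a)² dx = a³/30, ∫₀ᵃ x⁴(1 − x/a)² dx = a⁵/105.
Normalization: ∫|ψ|² dx = 1.1000.
⟨x⟩ = 0.0000 and ⟨x²⟩ = 0.27225.
(Δx)² = 0.27225 − (0.0000)² = 0.27225.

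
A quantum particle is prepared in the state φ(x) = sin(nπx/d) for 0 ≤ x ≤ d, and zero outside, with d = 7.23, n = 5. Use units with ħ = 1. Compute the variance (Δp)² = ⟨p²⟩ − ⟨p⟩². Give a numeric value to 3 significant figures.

Compute ⟨p⟩ and ⟨p²⟩ separately; (Δp)² = ⟨p²⟩ − ⟨p⟩².
d/dx sin(nπx/d) = (nπ/d)·cos(nπx/d) and d²/dx² sin(nπx/d) = −(nπ/d)²·sin(nπx/d); on 0 ≤ x ≤ d, ∫sin²(nπx/d) dx = d/2 and ∫sin(nπx/d)·cos(nπx/d) dx = 0.
Normalization: ∫|φ|² dx = 3.6150.
⟨p⟩ = 0.0000 and ⟨p²⟩ = 4.7202.
(Δp)² = 4.7202 − (0.0000)² = 4.7202.

4.72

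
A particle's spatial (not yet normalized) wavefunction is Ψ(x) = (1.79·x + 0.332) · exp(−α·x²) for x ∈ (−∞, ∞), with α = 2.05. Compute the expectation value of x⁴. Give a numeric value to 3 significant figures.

0.184

⟨x⁴⟩ = ∫ x⁴·|Ψ|² dx / ∫|Ψ|² dx (integrals over the domain).
Expand each integrand as polynomial × e^(−2αx²) and use ∫x^(2j)·e^(−2αx²) dx = (2j−1)!!/(4α)^j · √(π/(2α)), odd powers → 0; here √(π/(2α)) = 0.87535.
State is unnormalized: ∫|Ψ|² dx = 0.43852, and ∫Ψ*·x⁴·Ψ dx = 0.080607, so ⟨x⁴⟩ = 0.080607 / 0.43852.
⟨x⁴⟩ = 0.18382.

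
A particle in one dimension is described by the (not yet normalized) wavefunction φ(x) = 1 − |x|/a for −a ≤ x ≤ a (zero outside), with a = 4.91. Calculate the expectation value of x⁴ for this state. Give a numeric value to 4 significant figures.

⟨x⁴⟩ = ∫ x⁴·|φ|² dx / ∫|φ|² dx (integrals over the domain).
φ is even, so ∫ over [−a, a] = 2∫₀ᵃ with φ = 1 − x/a there: ∫₀ᵃ (1 − x/a)² dx = a/3, ∫₀ᵃ x²(1 − x/a)² dx = a³/30, ∫₀ᵃ x⁴(1 − x/a)² dx = a⁵/105.
State is unnormalized: ∫|φ|² dx = 3.2733, and ∫φ*·x⁴·φ dx = 54.356, so ⟨x⁴⟩ = 54.356 / 3.2733.
⟨x⁴⟩ = 16.606.

16.61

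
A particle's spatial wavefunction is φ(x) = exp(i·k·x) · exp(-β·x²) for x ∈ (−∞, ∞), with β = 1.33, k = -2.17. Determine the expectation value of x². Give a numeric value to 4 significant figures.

⟨x²⟩ = ∫ x²·|φ|² dx / ∫|φ|² dx (integrals over the domain).
Gaussian moments: ∫x^(2j)·e^(−2βx²) dx = (2j−1)!!/(4β)^j · √(π/(2β)), odd powers integrate to 0; here √(π/(2β)) = 1.0868.
State is unnormalized: ∫|φ|² dx = 1.0868, and ∫φ*·x²·φ dx = 0.20428, so ⟨x²⟩ = 0.20428 / 1.0868.
⟨x²⟩ = 0.18797.

0.1880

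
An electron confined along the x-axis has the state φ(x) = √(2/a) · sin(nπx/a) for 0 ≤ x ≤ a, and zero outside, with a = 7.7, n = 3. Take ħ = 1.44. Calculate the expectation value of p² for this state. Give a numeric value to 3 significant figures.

3.11

p² φ = −ħ² d²φ/dx²; ⟨p²⟩ = −ħ² ∫ φ*·φ'' dx.
d/dx sin(nπx/a) = (nπ/a)·cos(nπx/a) and d²/dx² sin(nπx/a) = −(nπ/a)²·sin(nπx/a); on 0 ≤ x ≤ a, ∫sin²(nπx/a) dx = a/2 and ∫sin(nπx/a)·cos(nπx/a) dx = 0.
⟨p²⟩ = 3.1066.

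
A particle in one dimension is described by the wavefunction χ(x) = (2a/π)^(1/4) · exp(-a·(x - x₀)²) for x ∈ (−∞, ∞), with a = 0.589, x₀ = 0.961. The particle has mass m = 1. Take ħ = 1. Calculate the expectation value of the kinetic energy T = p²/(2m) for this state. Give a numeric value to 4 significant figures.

0.2945

T = −(ħ²/2m) d²/dx², so ⟨T⟩ = −(ħ²/2m) ∫ χ*·χ'' dx; with m = 1.
Gaussian moments (u = x − x₀): ∫u^(2j)·e^(−2au²) du = (2j−1)!!/(4a)^j · √(π/(2a)), odd powers integrate to 0; here √(π/(2a)) = 1.6331. Derivatives: d/dx e^(−au²) = −2au·e^(−au²), d²/dx² e^(−au²) = (4a²u² − 2a)·e^(−au²).
⟨T⟩ = 0.29450.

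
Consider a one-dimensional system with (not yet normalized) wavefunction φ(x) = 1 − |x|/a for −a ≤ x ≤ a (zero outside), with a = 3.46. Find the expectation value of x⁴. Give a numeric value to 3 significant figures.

4.09

⟨x⁴⟩ = ∫ x⁴·|φ|² dx / ∫|φ|² dx (integrals over the domain).
φ is even, so ∫ over [−a, a] = 2∫₀ᵃ with φ = 1 − x/a there: ∫₀ᵃ (1 − x/a)² dx = a/3, ∫₀ᵃ x²(1 − x/a)² dx = a³/30, ∫₀ᵃ x⁴(1 − x/a)² dx = a⁵/105.
State is unnormalized: ∫|φ|² dx = 2.3067, and ∫φ*·x⁴·φ dx = 9.4454, so ⟨x⁴⟩ = 9.4454 / 2.3067.
⟨x⁴⟩ = 4.0948.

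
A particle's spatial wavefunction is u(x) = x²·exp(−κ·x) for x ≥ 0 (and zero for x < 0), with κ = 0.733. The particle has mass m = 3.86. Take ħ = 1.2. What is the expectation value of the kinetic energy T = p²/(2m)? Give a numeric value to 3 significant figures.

T = −(ħ²/2m) d²/dx², so ⟨T⟩ = −(ħ²/2m) ∫ u*·u'' dx / ∫|u|² dx; with m = 3.86.
Differentiate x²·exp(−κ·x) with the product rule; every integrand then reduces to terms xʲ·e^(−2κx) on [0, ∞), with ∫₀^∞ xʲ·e^(−2κx) dx = j!/(2κ)^(j+1).
State is unnormalized: ∫|u|² dx = 3.5444, and ∫u*·(−ħ²/2m · u'') dx = 0.11841, so ⟨T⟩ = 0.11841 / 3.5444.
⟨T⟩ = 0.033407.

0.0334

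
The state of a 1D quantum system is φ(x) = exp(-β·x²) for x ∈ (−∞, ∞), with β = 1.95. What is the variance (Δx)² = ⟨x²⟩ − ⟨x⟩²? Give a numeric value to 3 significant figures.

Compute ⟨x⟩ and ⟨x²⟩ separately, then (Δx)² = ⟨x²⟩ − ⟨x⟩².
Gaussian moments: ∫x^(2j)·e^(−2βx²) dx = (2j−1)!!/(4β)^j · √(π/(2β)), odd powers integrate to 0; here √(π/(2β)) = 0.89752.
Normalization: ∫|φ|² dx = 0.89752.
⟨x⟩ = 0.0000 and ⟨x²⟩ = 0.12821.
(Δx)² = 0.12821 − (0.0000)² = 0.12821.

0.128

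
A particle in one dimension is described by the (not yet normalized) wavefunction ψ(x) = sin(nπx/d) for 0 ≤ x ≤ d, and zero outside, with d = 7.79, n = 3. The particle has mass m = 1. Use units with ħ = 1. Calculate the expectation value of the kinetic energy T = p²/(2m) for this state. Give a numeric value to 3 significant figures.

0.732

T = −(ħ²/2m) d²/dx², so ⟨T⟩ = −(ħ²/2m) ∫ ψ*·ψ'' dx / ∫|ψ|² dx; with m = 1.
d/dx sin(nπx/d) = (nπ/d)·cos(nπx/d) and d²/dx² sin(nπx/d) = −(nπ/d)²·sin(nπx/d); on 0 ≤ x ≤ d, ∫sin²(nπx/d) dx = d/2 and ∫sin(nπx/d)·cos(nπx/d) dx = 0.
State is unnormalized: ∫|ψ|² dx = 3.8950, and ∫ψ*·(−ħ²/2m · ψ'') dx = 2.8507, so ⟨T⟩ = 2.8507 / 3.8950.
⟨T⟩ = 0.73188.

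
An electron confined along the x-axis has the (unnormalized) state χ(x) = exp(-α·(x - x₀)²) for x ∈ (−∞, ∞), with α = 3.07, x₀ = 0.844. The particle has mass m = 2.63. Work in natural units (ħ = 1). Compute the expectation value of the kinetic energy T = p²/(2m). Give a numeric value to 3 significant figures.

T = −(ħ²/2m) d²/dx², so ⟨T⟩ = −(ħ²/2m) ∫ χ*·χ'' dx / ∫|χ|² dx; with m = 2.63.
Gaussian moments (u = x − x₀): ∫u^(2j)·e^(−2αu²) du = (2j−1)!!/(4α)^j · √(π/(2α)), odd powers integrate to 0; here √(π/(2α)) = 0.71530. Derivatives: d/dx e^(−αu²) = −2αu·e^(−αu²), d²/dx² e^(−αu²) = (4α²u² − 2α)·e^(−αu²).
State is unnormalized: ∫|χ|² dx = 0.71530, and ∫χ*·(−ħ²/2m · χ'') dx = 0.41749, so ⟨T⟩ = 0.41749 / 0.71530.
⟨T⟩ = 0.58365.

0.584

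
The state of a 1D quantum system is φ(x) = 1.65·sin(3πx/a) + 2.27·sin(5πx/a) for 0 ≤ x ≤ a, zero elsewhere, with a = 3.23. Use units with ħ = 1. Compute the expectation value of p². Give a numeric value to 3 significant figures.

p² φ = −ħ² d²φ/dx²; ⟨p²⟩ = −ħ² ∫ φ*·φ'' dx / ∫|φ|² dx.
d²/dx² sin(jπx/a) = −(jπ/a)²·sin(jπx/a); on 0 ≤ x ≤ a, ∫sin²(jπx/a) dx = a/2 and ∫sin(jπx/a)·sin(lπx/a) dx = 0 for j ≠ l, so only diagonal terms survive in ∫|φ|² and ∫φ·φ″; ∫φ·φ′ dx = [φ²/2] between the walls = 0.
State is unnormalized: ∫|φ|² dx = 12.719, and ∫φ*·(−ħ² φ'') dx = 234.25, so ⟨p²⟩ = 234.25 / 12.719.
⟨p²⟩ = 18.418.

18.4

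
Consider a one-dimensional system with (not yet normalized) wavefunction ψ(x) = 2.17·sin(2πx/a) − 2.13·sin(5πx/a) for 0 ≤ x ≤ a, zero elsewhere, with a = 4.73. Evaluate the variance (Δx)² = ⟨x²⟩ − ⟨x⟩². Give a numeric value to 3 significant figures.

Compute ⟨x⟩ and ⟨x²⟩ separately, then (Δx)² = ⟨x²⟩ − ⟨x⟩².
On 0 ≤ x ≤ a (j ≠ l): ∫sin²(jπx/a) dx = a/2, ∫sin(jπx/a)·sin(lπx/a) dx = 0; diagonal moments ∫x·sin²(jπx/a) dx = a²/4, ∫x²·sin²(jπx/a) dx = a³·(1/6 − 1/(4j²π²)); cross terms ∫x·sin(jπx/a)·sin(lπx/a) dx = 0 for j + l even and −4jla²/(π²(j² − l²)²) for j + l odd, ∫x²·sin(jπx/a)·sin(lπx/a) dx = (−1)^(j+l)·4jla³/(π²(j² − l²)²); higher powers the same way via product-to-sum and parts.
Normalization: ∫|ψ|² dx = 21.866.
⟨x⟩ = 2.4519 and ⟨x²⟩ = 7.7022.
(Δx)² = 7.7022 − (2.4519)² = 1.6903.

1.69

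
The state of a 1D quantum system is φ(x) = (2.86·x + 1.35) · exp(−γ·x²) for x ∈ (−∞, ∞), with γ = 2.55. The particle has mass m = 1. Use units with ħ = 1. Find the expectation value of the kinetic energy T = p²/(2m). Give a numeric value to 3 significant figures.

T = −(ħ²/2m) d²/dx², so ⟨T⟩ = −(ħ²/2m) ∫ φ*·φ'' dx / ∫|φ|² dx; with m = 1.
Expand each integrand as polynomial × e^(−2γx²) and use ∫x^(2j)·e^(−2γx²) dx = (2j−1)!!/(4γ)^j · √(π/(2γ)), odd powers → 0; here √(π/(2γ)) = 0.78486. Differentiate with the product rule, d/dx e^(−γx²) = −2γx·e^(−γx²).
State is unnormalized: ∫|φ|² dx = 2.0598, and ∫φ*·(−ħ²/2m · φ'') dx = 4.2312, so ⟨T⟩ = 4.2312 / 2.0598.
⟨T⟩ = 2.0542.

2.05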